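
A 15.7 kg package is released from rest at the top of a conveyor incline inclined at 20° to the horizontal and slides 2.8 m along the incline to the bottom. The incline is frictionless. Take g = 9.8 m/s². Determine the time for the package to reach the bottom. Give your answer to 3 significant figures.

1.29 s

The weight component along the incline is mg sin 20° = 52.623 N and the normal force is N = mg cos 20° = 144.581 N.
With no friction, a = g sin 20° = 3.3518 m/s².
Starting from rest, L = ½at², so t = √(2L/a) = √(2 × 2.8 / 3.3518) = 1.2926 s.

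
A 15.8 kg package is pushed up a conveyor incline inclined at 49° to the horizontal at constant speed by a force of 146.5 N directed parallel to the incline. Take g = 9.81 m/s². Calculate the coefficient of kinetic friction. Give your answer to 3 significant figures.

At constant speed ΣF = 0 along the incline. The applied 146.5 N acts up the slope; the weight component mg sin 49° = 116.978 N and kinetic friction μN both act down the slope.
So 146.5 = 116.978 + μ × 101.688, giving μ = (146.5 − 116.978) / 101.688 = 0.2903.

0.290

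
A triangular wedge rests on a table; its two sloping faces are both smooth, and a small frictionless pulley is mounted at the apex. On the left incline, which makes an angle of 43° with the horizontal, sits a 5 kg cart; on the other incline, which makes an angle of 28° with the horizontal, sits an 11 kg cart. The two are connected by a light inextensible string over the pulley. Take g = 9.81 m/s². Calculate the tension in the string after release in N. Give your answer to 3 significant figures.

Resolve each weight along its own incline: the 5 kg mass has component 5 × 9.81 × sin 43° = 33.452 N down its slope, and the 11 kg mass has 11 × 9.81 × sin 28° = 50.661 N down its slope.
The 11 kg side's 50.661 N exceeds the other side's 33.452 N, so that mass slides down and the 5 kg mass slides up. Taking that direction as positive, Newton's second law for the whole system gives 50.661 − 33.452 = (5 + 11) a, so a = 17.209 / 16 = 1.0756 m/s².
For the 5 kg mass (up-slope positive): T − 33.452 = 5 × 1.0756, so T = 38.830 N.

38.8 N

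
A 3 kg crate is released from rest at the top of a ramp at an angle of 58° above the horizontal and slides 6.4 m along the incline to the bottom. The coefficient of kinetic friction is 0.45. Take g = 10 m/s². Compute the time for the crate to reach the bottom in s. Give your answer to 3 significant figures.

The weight component along the incline is mg sin 58° = 25.441 N and the normal force is N = mg cos 58° = 15.898 N.
Friction up the slope is f = μN = 0.45 × 15.898 = 7.154 N, so the net downslope force is 25.441 − 7.154 = 18.287 N and a = 18.287 / 3 = 6.0957 m/s².
Starting from rest, L = ½at², so t = √(2L/a) = √(2 × 6.4 / 6.0957) = 1.4491 s.

1.45 s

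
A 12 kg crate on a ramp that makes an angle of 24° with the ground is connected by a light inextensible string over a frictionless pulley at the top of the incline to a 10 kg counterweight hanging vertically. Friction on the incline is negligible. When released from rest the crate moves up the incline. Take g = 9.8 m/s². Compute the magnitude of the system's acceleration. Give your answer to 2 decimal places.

2.28 m/s²

For the crate on the incline: the weight component along the slope is m₁g sin 24° = 12 × 9.8 × 0.4067 = 47.828 N and the normal force is N = m₁g cos 24° = 107.433 N.
Newton's second law for the crate (up-slope positive): T − 47.828 = 12 a. For the hanging counterweight (downward positive): 10 × 9.8 − T = 10 a.
Adding the two equations eliminates T: 50.172 = 22 a, so a = 2.2805 m/s².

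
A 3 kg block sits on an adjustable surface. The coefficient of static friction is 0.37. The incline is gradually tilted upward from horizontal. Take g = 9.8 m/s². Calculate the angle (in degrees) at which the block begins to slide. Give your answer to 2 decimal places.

At the threshold of sliding, static friction is at its maximum μ_s N and exactly balances the weight component along the incline: mg sin θ = μ_s mg cos θ.
Hence tan θ = μ_s = 0.37, so θ = arctan(0.37) = 20.3045°.

20.30°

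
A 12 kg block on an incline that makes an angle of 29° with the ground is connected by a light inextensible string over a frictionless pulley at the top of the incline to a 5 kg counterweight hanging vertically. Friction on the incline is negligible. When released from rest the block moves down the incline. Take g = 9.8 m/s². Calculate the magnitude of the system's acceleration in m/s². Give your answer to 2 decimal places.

For the block on the incline: the weight component along the slope is m₁g sin 29° = 12 × 9.8 × 0.4848 = 57.012 N and the normal force is N = m₁g cos 29° = 102.855 N.
Newton's second law for the block (down-slope positive): 57.012 − T = 12 a. For the hanging counterweight (upward positive): T − 5 × 9.8 = 5 a.
Adding the two equations eliminates T: 8.012 = 17 a, so a = 0.4713 m/s².

0.47 m/s²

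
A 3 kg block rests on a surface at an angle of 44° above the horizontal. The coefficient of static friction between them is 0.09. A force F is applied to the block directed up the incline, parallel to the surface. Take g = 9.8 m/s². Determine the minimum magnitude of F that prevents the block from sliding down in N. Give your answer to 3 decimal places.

18.520 N

The normal force is N = mg cos 44° = 21.149 N. With F at its minimum the block is on the verge of sliding down, so static friction is at its maximum μ_s N = 0.09 × 21.149 = 1.903 N and acts up the slope.
Equilibrium along the incline: F + μ_s N = mg sin 44°, so F = 20.423 − 1.903 = 18.520 N.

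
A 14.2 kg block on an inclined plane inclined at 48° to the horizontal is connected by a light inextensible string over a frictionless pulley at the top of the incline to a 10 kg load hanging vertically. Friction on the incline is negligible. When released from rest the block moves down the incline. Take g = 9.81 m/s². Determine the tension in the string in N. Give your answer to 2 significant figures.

100 N

For the block on the incline: the weight component along the slope is m₁g sin 48° = 14.2 × 9.81 × 0.7431 = 103.515 N and the normal force is N = m₁g cos 48° = 93.211 N.
Newton's second law for the block (down-slope positive): 103.515 − T = 14.2 a. For the hanging load (upward positive): T − 10 × 9.81 = 10 a.
Adding the two equations eliminates T: 5.415 = 24.2 a, so a = 0.2238 m/s².
Then from the hanging load's equation, T = 10 × (9.81 + 0.2238) = 100.338 N.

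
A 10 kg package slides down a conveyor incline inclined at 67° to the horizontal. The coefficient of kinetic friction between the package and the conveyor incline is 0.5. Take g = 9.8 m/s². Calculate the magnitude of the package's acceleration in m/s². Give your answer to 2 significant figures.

Resolving the weight along the incline: the component pulling the package down the slope is mg sin 67° = 10 × 9.8 × 0.9205 = 90.209 N, and the normal force is N = mg cos 67° = 10 × 9.8 × 0.3907 = 38.289 N.
Kinetic friction acts up the slope with magnitude f = μN = 0.5 × 38.289 = 19.145 N.
Net force along the incline is 90.209 − 19.145 = 71.064 N, so a = 71.064 / 10 = 7.1064 m/s².

7.1 m/s²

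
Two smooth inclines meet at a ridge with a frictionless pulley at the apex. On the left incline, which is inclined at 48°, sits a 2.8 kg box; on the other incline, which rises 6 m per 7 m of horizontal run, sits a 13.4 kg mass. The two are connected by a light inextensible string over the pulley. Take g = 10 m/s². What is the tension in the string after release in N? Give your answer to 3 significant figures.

Resolve each weight along its own incline: the 2.8 kg mass has component 2.8 × 10 × sin 48° = 20.808 N down its slope, and the 13.4 kg mass has 13.4 × 10 × sin 40.60° = 87.206 N down its slope.
The 13.4 kg side's 87.206 N exceeds the other side's 20.808 N, so that mass slides down and the 2.8 kg mass slides up. Taking that direction as positive, Newton's second law for the whole system gives 87.206 − 20.808 = (2.8 + 13.4) a, so a = 66.398 / 16.2 = 4.0986 m/s².
For the 2.8 kg mass (up-slope positive): T − 20.808 = 2.8 × 4.0986, so T = 32.284 N.

32.3 N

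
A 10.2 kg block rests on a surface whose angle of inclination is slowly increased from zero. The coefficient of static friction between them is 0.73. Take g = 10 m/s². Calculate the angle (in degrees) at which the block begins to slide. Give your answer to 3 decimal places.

At the threshold of sliding, static friction is at its maximum μ_s N and exactly balances the weight component along the incline: mg sin θ = μ_s mg cos θ.
Hence tan θ = μ_s = 0.73, so θ = arctan(0.73) = 36.1294°.

36.129°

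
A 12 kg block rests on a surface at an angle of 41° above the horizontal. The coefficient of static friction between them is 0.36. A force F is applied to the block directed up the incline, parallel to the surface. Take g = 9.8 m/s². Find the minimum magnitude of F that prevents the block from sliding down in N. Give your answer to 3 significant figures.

The normal force is N = mg cos 41° = 88.754 N. With F at its minimum the block is on the verge of sliding down, so static friction is at its maximum μ_s N = 0.36 × 88.754 = 31.951 N and acts up the slope.
Equilibrium along the incline: F + μ_s N = mg sin 41°, so F = 77.153 − 31.951 = 45.202 N.

45.2 N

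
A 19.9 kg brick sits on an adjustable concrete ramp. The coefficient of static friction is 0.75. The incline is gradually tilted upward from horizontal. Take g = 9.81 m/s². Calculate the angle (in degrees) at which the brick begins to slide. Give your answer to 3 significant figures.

At the threshold of sliding, static friction is at its maximum μ_s N and exactly balances the weight component along the incline: mg sin θ = μ_s mg cos θ.
Hence tan θ = μ_s = 0.75, so θ = arctan(0.75) = 36.8699°.

36.9°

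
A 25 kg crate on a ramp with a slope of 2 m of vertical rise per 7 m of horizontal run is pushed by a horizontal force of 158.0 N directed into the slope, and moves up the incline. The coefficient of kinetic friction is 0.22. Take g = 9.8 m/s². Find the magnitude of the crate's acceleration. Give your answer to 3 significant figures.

The horizontal push has components F cos 15.95° = 158.0 × 0.9615 = 151.917 N up the incline and F sin 15.95° = 158.0 × 0.2747 = 43.403 N pressing into the surface.
The normal force is therefore N = mg cos 15.95° + F sin 15.95° = 235.568 + 43.403 = 278.971 N, and kinetic friction down the slope is μN = 0.22 × 278.971 = 61.374 N.
Along the incline: F cos 15.95° − mg sin 15.95° − μN = ma, so 151.917 − 67.302 − 61.374 = 25 a, giving a = 0.9296 m/s².

0.930 m/s²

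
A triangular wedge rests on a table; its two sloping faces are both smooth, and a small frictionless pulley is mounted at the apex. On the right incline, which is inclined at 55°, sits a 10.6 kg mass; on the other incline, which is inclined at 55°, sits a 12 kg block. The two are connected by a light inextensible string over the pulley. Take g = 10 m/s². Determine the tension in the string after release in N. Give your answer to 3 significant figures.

92.2 N

Resolve each weight along its own incline: the 10.6 kg mass has component 10.6 × 10 × sin 55° = 86.830 N down its slope, and the 12 kg mass has 12 × 10 × sin 55° = 98.298 N down its slope.
The 12 kg side's 98.298 N exceeds the other side's 86.830 N, so that mass slides down and the 10.6 kg mass slides up. Taking that direction as positive, Newton's second law for the whole system gives 98.298 − 86.830 = (10.6 + 12) a, so a = 11.468 / 22.6 = 0.5074 m/s².
For the 10.6 kg mass (up-slope positive): T − 86.830 = 10.6 × 0.5074, so T = 92.208 N.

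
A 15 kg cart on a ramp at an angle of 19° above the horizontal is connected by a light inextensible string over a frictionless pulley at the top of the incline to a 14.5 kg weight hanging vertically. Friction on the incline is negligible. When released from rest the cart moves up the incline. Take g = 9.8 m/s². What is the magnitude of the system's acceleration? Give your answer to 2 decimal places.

3.19 m/s²

For the cart on the incline: the weight component along the slope is m₁g sin 19° = 15 × 9.8 × 0.3256 = 47.863 N and the normal force is N = m₁g cos 19° = 138.991 N.
Newton's second law for the cart (up-slope positive): T − 47.863 = 15 a. For the hanging weight (downward positive): 14.5 × 9.8 − T = 14.5 a.
Adding the two equations eliminates T: 94.237 = 29.5 a, so a = 3.1945 m/s².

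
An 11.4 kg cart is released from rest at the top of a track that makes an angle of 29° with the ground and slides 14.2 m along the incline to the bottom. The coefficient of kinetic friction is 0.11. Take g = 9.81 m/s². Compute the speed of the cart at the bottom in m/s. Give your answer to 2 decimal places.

10.41 m/s

The weight component along the incline is mg sin 29° = 54.218 N and the normal force is N = mg cos 29° = 97.812 N.
Friction up the slope is f = μN = 0.11 × 97.812 = 10.759 N, so the net downslope force is 54.218 − 10.759 = 43.459 N and a = 43.459 / 11.4 = 3.8122 m/s².
Starting from rest over a distance of 14.2 m, v² = 2aL = 2 × 3.8122 × 14.2 = 108.2665, so v = 10.4051 m/s.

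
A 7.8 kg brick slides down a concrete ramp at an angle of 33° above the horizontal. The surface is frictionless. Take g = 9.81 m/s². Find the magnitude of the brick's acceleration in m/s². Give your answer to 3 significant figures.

5.34 m/s²

Resolving the weight along the incline: the component pulling the brick down the slope is mg sin 33° = 7.8 × 9.81 × 0.5446 = 41.672 N, and the normal force is N = mg cos 33° = 7.8 × 9.81 × 0.8387 = 64.176 N.
With no friction the net force along the incline is 41.672 N, so a = g sin 33° = 41.672 / 7.8 = 5.3426 m/s².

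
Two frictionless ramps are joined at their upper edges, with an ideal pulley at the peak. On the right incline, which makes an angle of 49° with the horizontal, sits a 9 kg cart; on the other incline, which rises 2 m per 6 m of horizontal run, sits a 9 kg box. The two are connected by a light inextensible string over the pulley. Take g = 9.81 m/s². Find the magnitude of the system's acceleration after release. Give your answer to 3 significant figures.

Resolve each weight along its own incline: the 9 kg mass has component 9 × 9.81 × sin 49° = 66.633 N down its slope, and the 9 kg mass has 9 × 9.81 × sin 18.43° = 27.920 N down its slope.
The 9 kg side's 66.633 N exceeds the other side's 27.920 N, so that mass slides down and the 9 kg mass slides up. Taking that direction as positive, Newton's second law for the whole system gives 66.633 − 27.920 = (9 + 9) a, so a = 38.713 / 18 = 2.1507 m/s².

2.15 m/s²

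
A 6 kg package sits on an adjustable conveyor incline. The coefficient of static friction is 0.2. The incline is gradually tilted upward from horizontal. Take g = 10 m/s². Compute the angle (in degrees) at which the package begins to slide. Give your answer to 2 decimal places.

At the threshold of sliding, static friction is at its maximum μ_s N and exactly balances the weight component along the incline: mg sin θ = μ_s mg cos θ.
Hence tan θ = μ_s = 0.2, so θ = arctan(0.2) = 11.3099°.

11.31°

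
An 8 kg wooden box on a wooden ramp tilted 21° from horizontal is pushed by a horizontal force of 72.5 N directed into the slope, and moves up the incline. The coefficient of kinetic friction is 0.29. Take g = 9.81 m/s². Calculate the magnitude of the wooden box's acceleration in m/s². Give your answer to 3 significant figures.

1.35 m/s²

The horizontal push has components F cos 21° = 72.5 × 0.9336 = 67.686 N up the incline and F sin 21° = 72.5 × 0.3584 = 25.984 N pressing into the surface.
The normal force is therefore N = mg cos 21° + F sin 21° = 73.269 + 25.984 = 99.253 N, and kinetic friction down the slope is μN = 0.29 × 99.253 = 28.783 N.
Along the incline: F cos 21° − mg sin 21° − μN = ma, so 67.686 − 28.127 − 28.783 = 8 a, giving a = 1.3470 m/s².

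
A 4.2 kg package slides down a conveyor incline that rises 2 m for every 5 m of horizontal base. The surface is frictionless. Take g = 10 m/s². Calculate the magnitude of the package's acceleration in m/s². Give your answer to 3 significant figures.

Resolving the weight along the incline: the component pulling the package down the slope is mg sin 21.80° = 4.2 × 10 × 0.3714 = 15.599 N, and the normal force is N = mg cos 21.80° = 4.2 × 10 × 0.9285 = 38.997 N.
With no friction the net force along the incline is 15.599 N, so a = g sin 21.80° = 15.599 / 4.2 = 3.7140 m/s².

3.71 m/s²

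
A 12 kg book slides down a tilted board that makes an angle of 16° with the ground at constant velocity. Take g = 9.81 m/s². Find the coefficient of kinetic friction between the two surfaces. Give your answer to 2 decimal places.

At constant velocity the net force along the incline is zero: mg sin 16° = μ mg cos 16°.
So μ = tan 16° = 0.2756 / 0.9613 = 0.2867.

0.29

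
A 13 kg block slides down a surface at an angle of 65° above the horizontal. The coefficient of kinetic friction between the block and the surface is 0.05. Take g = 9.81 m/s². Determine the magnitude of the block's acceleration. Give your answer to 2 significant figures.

8.7 m/s²

Resolving the weight along the incline: the component pulling the block down the slope is mg sin 65° = 13 × 9.81 × 0.9063 = 115.580 N, and the normal force is N = mg cos 65° = 13 × 9.81 × 0.4226 = 53.894 N.
Kinetic friction acts up the slope with magnitude f = μN = 0.05 × 53.894 = 2.695 N.
Net force along the incline is 115.580 − 2.695 = 112.885 N, so a = 112.885 / 13 = 8.6835 m/s².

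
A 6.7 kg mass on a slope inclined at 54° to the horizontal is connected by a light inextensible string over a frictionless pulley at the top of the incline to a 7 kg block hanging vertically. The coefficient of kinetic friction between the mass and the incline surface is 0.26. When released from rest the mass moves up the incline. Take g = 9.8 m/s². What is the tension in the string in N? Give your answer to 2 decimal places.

65.82 N

For the mass on the incline: the weight component along the slope is m₁g sin 54° = 6.7 × 9.8 × 0.8090 = 53.119 N and the normal force is N = m₁g cos 54° = 38.594 N.
Kinetic friction opposes the mass's motion up the incline: f = μN = 0.26 × 38.594 = 10.034 N acting down the slope.
Newton's second law for the mass (up-slope positive): T − 53.119 − 10.034 = 6.7 a. For the hanging block (downward positive): 7 × 9.8 − T = 7 a.
Adding the two equations eliminates T: 5.447 = 13.7 a, so a = 0.3976 m/s².
Then from the hanging block's equation, T = 7 × (9.8 − 0.3976) = 65.817 N.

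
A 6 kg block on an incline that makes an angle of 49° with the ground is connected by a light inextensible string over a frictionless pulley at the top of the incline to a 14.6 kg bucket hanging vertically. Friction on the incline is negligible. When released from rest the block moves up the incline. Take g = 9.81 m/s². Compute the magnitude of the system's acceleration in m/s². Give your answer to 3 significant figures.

4.80 m/s²

For the block on the incline: the weight component along the slope is m₁g sin 49° = 6 × 9.81 × 0.7547 = 44.422 N and the normal force is N = m₁g cos 49° = 38.616 N.
Newton's second law for the block (up-slope positive): T − 44.422 = 6 a. For the hanging bucket (downward positive): 14.6 × 9.81 − T = 14.6 a.
Adding the two equations eliminates T: 98.804 = 20.6 a, so a = 4.7963 m/s².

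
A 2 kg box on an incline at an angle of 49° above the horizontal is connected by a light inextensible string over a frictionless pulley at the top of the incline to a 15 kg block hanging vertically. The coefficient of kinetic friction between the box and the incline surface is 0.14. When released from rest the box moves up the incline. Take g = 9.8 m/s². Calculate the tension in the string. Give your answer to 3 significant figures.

31.9 N

For the box on the incline: the weight component along the slope is m₁g sin 49° = 2 × 9.8 × 0.7547 = 14.792 N and the normal force is N = m₁g cos 49° = 12.859 N.
Kinetic friction opposes the box's motion up the incline: f = μN = 0.14 × 12.859 = 1.800 N acting down the slope.
Newton's second law for the box (up-slope positive): T − 14.792 − 1.800 = 2 a. For the hanging block (downward positive): 15 × 9.8 − T = 15 a.
Adding the two equations eliminates T: 130.408 = 17 a, so a = 7.6711 m/s².
Then from the hanging block's equation, T = 15 × (9.8 − 7.6711) = 31.934 N.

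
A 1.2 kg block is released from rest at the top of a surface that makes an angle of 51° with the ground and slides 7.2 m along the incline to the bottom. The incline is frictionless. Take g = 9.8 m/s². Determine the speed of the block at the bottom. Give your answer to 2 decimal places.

10.47 m/s

The weight component along the incline is mg sin 51° = 9.139 N and the normal force is N = mg cos 51° = 7.401 N.
With no friction, a = g sin 51° = 7.6160 m/s².
Starting from rest over a distance of 7.2 m, v² = 2aL = 2 × 7.6160 × 7.2 = 109.6704, so v = 10.4724 m/s.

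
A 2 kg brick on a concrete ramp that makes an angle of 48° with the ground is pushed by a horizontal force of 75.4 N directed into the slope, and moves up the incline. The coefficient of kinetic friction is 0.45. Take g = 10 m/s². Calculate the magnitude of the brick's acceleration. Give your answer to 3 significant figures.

The horizontal push has components F cos 48° = 75.4 × 0.6691 = 50.450 N up the incline and F sin 48° = 75.4 × 0.7431 = 56.030 N pressing into the surface.
The normal force is therefore N = mg cos 48° + F sin 48° = 13.382 + 56.030 = 69.412 N, and kinetic friction down the slope is μN = 0.45 × 69.412 = 31.235 N.
Along the incline: F cos 48° − mg sin 48° − μN = ma, so 50.450 − 14.862 − 31.235 = 2 a, giving a = 2.1765 m/s².

2.18 m/s²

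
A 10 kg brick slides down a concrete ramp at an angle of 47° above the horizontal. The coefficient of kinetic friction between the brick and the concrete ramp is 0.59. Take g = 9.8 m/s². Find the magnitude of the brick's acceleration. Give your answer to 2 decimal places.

Resolving the weight along the incline: the component pulling the brick down the slope is mg sin 47° = 10 × 9.8 × 0.7314 = 71.677 N, and the normal force is N = mg cos 47° = 10 × 9.8 × 0.6820 = 66.836 N.
Kinetic friction acts up the slope with magnitude f = μN = 0.59 × 66.836 = 39.433 N.
Net force along the incline is 71.677 − 39.433 = 32.244 N, so a = 32.244 / 10 = 3.2244 m/s².

3.22 m/s²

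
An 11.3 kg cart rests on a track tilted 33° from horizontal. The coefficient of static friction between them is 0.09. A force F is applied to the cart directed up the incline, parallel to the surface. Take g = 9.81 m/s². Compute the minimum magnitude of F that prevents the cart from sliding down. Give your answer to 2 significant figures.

52 N

The normal force is N = mg cos 33° = 92.969 N. With F at its minimum the cart is on the verge of sliding down, so static friction is at its maximum μ_s N = 0.09 × 92.969 = 8.367 N and acts up the slope.
Equilibrium along the incline: F + μ_s N = mg sin 33°, so F = 60.375 − 8.367 = 52.008 N.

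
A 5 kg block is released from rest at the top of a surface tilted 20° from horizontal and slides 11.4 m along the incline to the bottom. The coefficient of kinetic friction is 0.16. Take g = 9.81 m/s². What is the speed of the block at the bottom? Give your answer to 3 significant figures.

6.55 m/s

The weight component along the incline is mg sin 20° = 16.776 N and the normal force is N = mg cos 20° = 46.092 N.
Friction up the slope is f = μN = 0.16 × 46.092 = 7.375 N, so the net downslope force is 16.776 − 7.375 = 9.401 N and a = 9.401 / 5 = 1.8802 m/s².
Starting from rest over a distance of 11.4 m, v² = 2aL = 2 × 1.8802 × 11.4 = 42.8686, so v = 6.5474 m/s.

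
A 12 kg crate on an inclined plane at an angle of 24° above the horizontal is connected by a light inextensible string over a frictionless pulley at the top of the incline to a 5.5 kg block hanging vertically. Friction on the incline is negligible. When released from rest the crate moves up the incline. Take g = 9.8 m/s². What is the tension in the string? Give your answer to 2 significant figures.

52 N

For the crate on the incline: the weight component along the slope is m₁g sin 24° = 12 × 9.8 × 0.4067 = 47.828 N and the normal force is N = m₁g cos 24° = 107.433 N.
Newton's second law for the crate (up-slope positive): T − 47.828 = 12 a. For the hanging block (downward positive): 5.5 × 9.8 − T = 5.5 a.
Adding the two equations eliminates T: 6.072 = 17.5 a, so a = 0.3470 m/s².
Then from the hanging block's equation, T = 5.5 × (9.8 − 0.3470) = 51.992 N.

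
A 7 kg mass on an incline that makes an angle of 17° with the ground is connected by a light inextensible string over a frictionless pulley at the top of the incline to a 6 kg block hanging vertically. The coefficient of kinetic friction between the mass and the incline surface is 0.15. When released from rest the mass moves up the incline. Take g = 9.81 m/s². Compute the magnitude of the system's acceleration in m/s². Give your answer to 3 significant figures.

2.23 m/s²

For the mass on the incline: the weight component along the slope is m₁g sin 17° = 7 × 9.81 × 0.2924 = 20.079 N and the normal force is N = m₁g cos 17° = 65.669 N.
Kinetic friction opposes the mass's motion up the incline: f = μN = 0.15 × 65.669 = 9.850 N acting down the slope.
Newton's second law for the mass (up-slope positive): T − 20.079 − 9.850 = 7 a. For the hanging block (downward positive): 6 × 9.81 − T = 6 a.
Adding the two equations eliminates T: 28.931 = 13 a, so a = 2.2255 m/s².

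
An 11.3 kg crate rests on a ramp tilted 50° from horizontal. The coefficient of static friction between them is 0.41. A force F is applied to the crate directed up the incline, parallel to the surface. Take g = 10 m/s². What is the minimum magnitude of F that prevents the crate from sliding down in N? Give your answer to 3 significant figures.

The normal force is N = mg cos 50° = 72.635 N. With F at its minimum the crate is on the verge of sliding down, so static friction is at its maximum μ_s N = 0.41 × 72.635 = 29.780 N and acts up the slope.
Equilibrium along the incline: F + μ_s N = mg sin 50°, so F = 86.563 − 29.780 = 56.783 N.

56.8 N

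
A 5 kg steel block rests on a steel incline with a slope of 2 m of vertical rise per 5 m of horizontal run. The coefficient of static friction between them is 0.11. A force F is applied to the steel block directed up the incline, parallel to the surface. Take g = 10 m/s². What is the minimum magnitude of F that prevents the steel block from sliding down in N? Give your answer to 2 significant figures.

The normal force is N = mg cos 21.80° = 46.424 N. With F at its minimum the steel block is on the verge of sliding down, so static friction is at its maximum μ_s N = 0.11 × 46.424 = 5.107 N and acts up the slope.
Equilibrium along the incline: F + μ_s N = mg sin 21.80°, so F = 18.570 − 5.107 = 13.463 N.

13 N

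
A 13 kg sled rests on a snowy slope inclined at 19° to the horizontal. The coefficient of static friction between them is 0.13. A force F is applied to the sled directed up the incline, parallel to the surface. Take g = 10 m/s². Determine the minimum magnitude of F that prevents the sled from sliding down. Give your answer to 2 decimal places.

The normal force is N = mg cos 19° = 122.917 N. With F at its minimum the sled is on the verge of sliding down, so static friction is at its maximum μ_s N = 0.13 × 122.917 = 15.979 N and acts up the slope.
Equilibrium along the incline: F + μ_s N = mg sin 19°, so F = 42.324 − 15.979 = 26.345 N.

26.34 N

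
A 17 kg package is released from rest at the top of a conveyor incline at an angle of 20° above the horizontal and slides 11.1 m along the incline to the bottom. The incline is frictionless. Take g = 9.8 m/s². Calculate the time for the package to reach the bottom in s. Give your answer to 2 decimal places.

2.57 s

The weight component along the incline is mg sin 20° = 56.981 N and the normal force is N = mg cos 20° = 156.553 N.
With no friction, a = g sin 20° = 3.3518 m/s².
Starting from rest, L = ½at², so t = √(2L/a) = √(2 × 11.1 / 3.3518) = 2.5736 s.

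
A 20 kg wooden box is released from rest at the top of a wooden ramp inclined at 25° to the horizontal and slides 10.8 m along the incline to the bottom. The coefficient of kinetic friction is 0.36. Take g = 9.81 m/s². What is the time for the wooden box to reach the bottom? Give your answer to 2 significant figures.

The weight component along the incline is mg sin 25° = 82.918 N and the normal force is N = mg cos 25° = 177.818 N.
Friction up the slope is f = μN = 0.36 × 177.818 = 64.014 N, so the net downslope force is 82.918 − 64.014 = 18.904 N and a = 18.904 / 20 = 0.9452 m/s².
Starting from rest, L = ½at², so t = √(2L/a) = √(2 × 10.8 / 0.9452) = 4.7804 s.

4.8 s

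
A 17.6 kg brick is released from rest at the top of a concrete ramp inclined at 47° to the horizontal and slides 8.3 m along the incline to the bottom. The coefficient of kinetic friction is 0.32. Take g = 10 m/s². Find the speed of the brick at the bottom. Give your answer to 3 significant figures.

9.23 m/s

The weight component along the incline is mg sin 47° = 128.718 N and the normal force is N = mg cos 47° = 120.032 N.
Friction up the slope is f = μN = 0.32 × 120.032 = 38.410 N, so the net downslope force is 128.718 − 38.410 = 90.308 N and a = 90.308 / 17.6 = 5.1311 m/s².
Starting from rest over a distance of 8.3 m, v² = 2aL = 2 × 5.1311 × 8.3 = 85.1763, so v = 9.2291 m/s.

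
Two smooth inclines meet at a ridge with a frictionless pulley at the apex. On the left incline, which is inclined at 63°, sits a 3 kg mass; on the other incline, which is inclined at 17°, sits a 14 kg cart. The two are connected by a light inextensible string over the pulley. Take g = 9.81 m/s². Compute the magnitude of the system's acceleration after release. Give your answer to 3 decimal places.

Resolve each weight along its own incline: the 3 kg mass has component 3 × 9.81 × sin 63° = 26.222 N down its slope, and the 14 kg mass has 14 × 9.81 × sin 17° = 40.154 N down its slope.
The 14 kg side's 40.154 N exceeds the other side's 26.222 N, so that mass slides down and the 3 kg mass slides up. Taking that direction as positive, Newton's second law for the whole system gives 40.154 − 26.222 = (3 + 14) a, so a = 13.932 / 17 = 0.8195 m/s².

0.820 m/s²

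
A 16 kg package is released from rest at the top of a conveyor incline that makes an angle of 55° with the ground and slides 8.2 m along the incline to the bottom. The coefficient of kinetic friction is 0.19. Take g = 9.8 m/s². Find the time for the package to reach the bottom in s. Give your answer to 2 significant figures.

The weight component along the incline is mg sin 55° = 128.443 N and the normal force is N = mg cos 55° = 89.937 N.
Friction up the slope is f = μN = 0.19 × 89.937 = 17.088 N, so the net downslope force is 128.443 − 17.088 = 111.355 N and a = 111.355 / 16 = 6.9597 m/s².
Starting from rest, L = ½at², so t = √(2L/a) = √(2 × 8.2 / 6.9597) = 1.5351 s.

1.5 s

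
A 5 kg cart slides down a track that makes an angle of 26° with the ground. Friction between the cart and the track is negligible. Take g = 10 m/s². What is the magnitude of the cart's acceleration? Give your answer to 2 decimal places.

Resolving the weight along the incline: the component pulling the cart down the slope is mg sin 26° = 5 × 10 × 0.4384 = 21.920 N, and the normal force is N = mg cos 26° = 5 × 10 × 0.8988 = 44.940 N.
With no friction the net force along the incline is 21.920 N, so a = g sin 26° = 21.920 / 5 = 4.3840 m/s².

4.38 m/s²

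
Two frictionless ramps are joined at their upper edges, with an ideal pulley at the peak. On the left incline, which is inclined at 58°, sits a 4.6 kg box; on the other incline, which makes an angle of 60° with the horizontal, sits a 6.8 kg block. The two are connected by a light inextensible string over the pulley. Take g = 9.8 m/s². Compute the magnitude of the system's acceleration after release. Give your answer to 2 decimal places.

Resolve each weight along its own incline: the 4.6 kg mass has component 4.6 × 9.8 × sin 58° = 38.230 N down its slope, and the 6.8 kg mass has 6.8 × 9.8 × sin 60° = 57.712 N down its slope.
The 6.8 kg side's 57.712 N exceeds the other side's 38.230 N, so that mass slides down and the 4.6 kg mass slides up. Taking that direction as positive, Newton's second law for the whole system gives 57.712 − 38.230 = (4.6 + 6.8) a, so a = 19.482 / 11.4 = 1.7089 m/s².

1.71 m/s²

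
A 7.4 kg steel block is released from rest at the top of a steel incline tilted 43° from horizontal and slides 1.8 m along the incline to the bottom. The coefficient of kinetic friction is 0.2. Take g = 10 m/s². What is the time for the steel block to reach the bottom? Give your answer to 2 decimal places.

The weight component along the incline is mg sin 43° = 50.468 N and the normal force is N = mg cos 43° = 54.120 N.
Friction up the slope is f = μN = 0.2 × 54.120 = 10.824 N, so the net downslope force is 50.468 − 10.824 = 39.644 N and a = 39.644 / 7.4 = 5.3573 m/s².
Starting from rest, L = ½at², so t = √(2L/a) = √(2 × 1.8 / 5.3573) = 0.8197 s.

0.82 s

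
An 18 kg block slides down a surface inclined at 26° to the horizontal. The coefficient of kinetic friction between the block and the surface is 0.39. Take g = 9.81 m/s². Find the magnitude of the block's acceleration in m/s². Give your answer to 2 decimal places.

Resolving the weight along the incline: the component pulling the block down the slope is mg sin 26° = 18 × 9.81 × 0.4384 = 77.413 N, and the normal force is N = mg cos 26° = 18 × 9.81 × 0.8988 = 158.710 N.
Kinetic friction acts up the slope with magnitude f = μN = 0.39 × 158.710 = 61.897 N.
Net force along the incline is 77.413 − 61.897 = 15.516 N, so a = 15.516 / 18 = 0.8620 m/s².

0.86 m/s²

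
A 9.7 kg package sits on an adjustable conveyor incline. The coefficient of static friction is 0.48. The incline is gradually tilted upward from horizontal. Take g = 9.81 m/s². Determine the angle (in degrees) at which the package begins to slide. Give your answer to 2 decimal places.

25.64°

At the threshold of sliding, static friction is at its maximum μ_s N and exactly balances the weight component along the incline: mg sin θ = μ_s mg cos θ.
Hence tan θ = μ_s = 0.48, so θ = arctan(0.48) = 25.6410°.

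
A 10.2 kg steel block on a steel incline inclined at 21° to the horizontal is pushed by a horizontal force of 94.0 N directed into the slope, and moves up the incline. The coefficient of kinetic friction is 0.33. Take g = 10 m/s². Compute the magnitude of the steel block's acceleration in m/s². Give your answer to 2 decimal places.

The horizontal push has components F cos 21° = 94.0 × 0.9336 = 87.758 N up the incline and F sin 21° = 94.0 × 0.3584 = 33.690 N pressing into the surface.
The normal force is therefore N = mg cos 21° + F sin 21° = 95.227 + 33.690 = 128.917 N, and kinetic friction down the slope is μN = 0.33 × 128.917 = 42.543 N.
Along the incline: F cos 21° − mg sin 21° − μN = ma, so 87.758 − 36.557 − 42.543 = 10.2 a, giving a = 0.8488 m/s².

0.85 m/s²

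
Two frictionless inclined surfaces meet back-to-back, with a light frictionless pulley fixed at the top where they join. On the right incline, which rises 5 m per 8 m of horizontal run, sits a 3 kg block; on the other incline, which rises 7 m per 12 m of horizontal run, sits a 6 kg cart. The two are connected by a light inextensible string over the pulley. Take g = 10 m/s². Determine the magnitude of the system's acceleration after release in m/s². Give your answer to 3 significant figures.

Resolve each weight along its own incline: the 3 kg mass has component 3 × 10 × sin 32.01° = 15.900 N down its slope, and the 6 kg mass has 6 × 10 × sin 30.26° = 30.232 N down its slope.
The 6 kg side's 30.232 N exceeds the other side's 15.900 N, so that mass slides down and the 3 kg mass slides up. Taking that direction as positive, Newton's second law for the whole system gives 30.232 − 15.900 = (3 + 6) a, so a = 14.332 / 9 = 1.5924 m/s².

1.59 m/s²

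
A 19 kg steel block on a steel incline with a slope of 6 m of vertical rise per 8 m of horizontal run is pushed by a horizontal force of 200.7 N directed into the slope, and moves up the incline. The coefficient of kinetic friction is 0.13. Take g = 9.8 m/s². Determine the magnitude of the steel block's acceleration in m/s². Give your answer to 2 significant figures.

0.73 m/s²

The horizontal push has components F cos 36.87° = 200.7 × 0.8000 = 160.560 N up the incline and F sin 36.87° = 200.7 × 0.6000 = 120.420 N pressing into the surface.
The normal force is therefore N = mg cos 36.87° + F sin 36.87° = 148.960 + 120.420 = 269.380 N, and kinetic friction down the slope is μN = 0.13 × 269.380 = 35.019 N.
Along the incline: F cos 36.87° − mg sin 36.87° − μN = ma, so 160.560 − 111.720 − 35.019 = 19 a, giving a = 0.7274 m/s².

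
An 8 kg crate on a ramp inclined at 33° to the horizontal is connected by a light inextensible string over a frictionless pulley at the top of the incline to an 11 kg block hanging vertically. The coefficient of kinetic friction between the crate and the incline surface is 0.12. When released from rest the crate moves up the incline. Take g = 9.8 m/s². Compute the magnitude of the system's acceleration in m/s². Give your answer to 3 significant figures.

3.01 m/s²

For the crate on the incline: the weight component along the slope is m₁g sin 33° = 8 × 9.8 × 0.5446 = 42.697 N and the normal force is N = m₁g cos 33° = 65.752 N.
Kinetic friction opposes the crate's motion up the incline: f = μN = 0.12 × 65.752 = 7.890 N acting down the slope.
Newton's second law for the crate (up-slope positive): T − 42.697 − 7.890 = 8 a. For the hanging block (downward positive): 11 × 9.8 − T = 11 a.
Adding the two equations eliminates T: 57.213 = 19 a, so a = 3.0112 m/s².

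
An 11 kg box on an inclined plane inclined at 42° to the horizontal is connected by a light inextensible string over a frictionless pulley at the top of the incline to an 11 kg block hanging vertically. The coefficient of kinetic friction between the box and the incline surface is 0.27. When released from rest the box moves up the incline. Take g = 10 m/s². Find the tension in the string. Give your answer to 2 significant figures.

100 N

For the box on the incline: the weight component along the slope is m₁g sin 42° = 11 × 10 × 0.6691 = 73.601 N and the normal force is N = m₁g cos 42° = 81.746 N.
Kinetic friction opposes the box's motion up the incline: f = μN = 0.27 × 81.746 = 22.071 N acting down the slope.
Newton's second law for the box (up-slope positive): T − 73.601 − 22.071 = 11 a. For the hanging block (downward positive): 11 × 10 − T = 11 a.
Adding the two equations eliminates T: 14.328 = 22 a, so a = 0.6513 m/s².
Then from the hanging block's equation, T = 11 × (10 − 0.6513) = 102.836 N.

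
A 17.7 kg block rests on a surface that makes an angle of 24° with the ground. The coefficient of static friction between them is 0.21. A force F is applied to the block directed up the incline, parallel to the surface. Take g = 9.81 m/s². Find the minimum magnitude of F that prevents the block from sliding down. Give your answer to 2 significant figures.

37 N

The normal force is N = mg cos 24° = 158.625 N. With F at its minimum the block is on the verge of sliding down, so static friction is at its maximum μ_s N = 0.21 × 158.625 = 33.311 N and acts up the slope.
Equilibrium along the incline: F + μ_s N = mg sin 24°, so F = 70.625 − 33.311 = 37.314 N.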